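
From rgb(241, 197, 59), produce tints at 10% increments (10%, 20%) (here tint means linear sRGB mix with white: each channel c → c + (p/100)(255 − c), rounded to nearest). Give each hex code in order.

#f2cb4f, #f4d162

10%: (241 + 1.4 = 242.4→242, 197 + 5.8 = 202.8→203, 59 + 19.6 = 78.6→79) → #f2cb4f
20%: (241 + 2.8 = 243.8→244, 197 + 11.6 = 208.6→209, 59 + 39.2 = 98.2→98) → #f4d162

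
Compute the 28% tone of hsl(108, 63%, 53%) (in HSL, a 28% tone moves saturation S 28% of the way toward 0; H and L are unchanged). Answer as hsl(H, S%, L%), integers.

hsl(108, 45%, 53%)

S moves 28% from 63 toward 0: 63 − 17.64 = 45.36 → 45.
H and L are unchanged.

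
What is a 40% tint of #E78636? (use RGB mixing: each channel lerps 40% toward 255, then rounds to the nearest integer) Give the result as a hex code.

#F1B686

#E78636 is rgb(231, 134, 54).
Lerp each channel 40% toward 255:
  R: 231 + 9.6 = 240.6 → 241
  G: 134 + 48.4 = 182.4 → 182
  B: 54 + 0.4×(255−54) = 54 + 80.4 = 134.4 → 134
rgb(241, 182, 134) = #F1B686.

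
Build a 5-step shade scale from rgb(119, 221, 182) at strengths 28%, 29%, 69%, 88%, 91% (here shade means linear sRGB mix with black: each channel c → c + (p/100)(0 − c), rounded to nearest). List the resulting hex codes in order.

#569F83, #549D81, #254538, #0E1B16, #0B1410

28%: (119 − 33.32 = 85.68→86, 221 − 61.88 = 159.12→159, 182 − 50.96 = 131.04→131) → #569F83
29%: (119 − 34.51 = 84.49→84, 221 − 64.09 = 156.91→157, 182 − 52.78 = 129.22→129) → #549D81
69%: (119 − 82.11 = 36.89→37, 221 − 152.49 = 68.51→69, 182 − 125.58 = 56.42→56) → #254538
88%: (119 − 104.72 = 14.28→14, 221 − 194.48 = 26.52→27, 182 − 160.16 = 21.84→22) → #0E1B16
91%: (119 − 108.29 = 10.71→11, 221 − 201.11 = 19.89→20, 182 − 165.62 = 16.38→16) → #0B1410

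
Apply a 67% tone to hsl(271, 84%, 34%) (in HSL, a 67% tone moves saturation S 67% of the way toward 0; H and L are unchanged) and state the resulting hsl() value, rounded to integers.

S moves 67% from 84 toward 0: 84 − 56.28 = 27.72 → 28.
H and L are unchanged.

hsl(271, 28%, 34%)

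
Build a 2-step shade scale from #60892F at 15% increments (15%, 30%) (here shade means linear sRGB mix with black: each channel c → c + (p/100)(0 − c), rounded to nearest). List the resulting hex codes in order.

#527428, #436021

#60892F is rgb(96, 137, 47).
15%: (96 − 14.4 = 81.6→82, 137 − 20.55 = 116.45→116, 47 − 7.05 = 39.95→40) → #527428
30%: (96 − 28.8 = 67.2→67, 137 − 41.1 = 95.9→96, 47 − 14.1 = 32.9→33) → #436021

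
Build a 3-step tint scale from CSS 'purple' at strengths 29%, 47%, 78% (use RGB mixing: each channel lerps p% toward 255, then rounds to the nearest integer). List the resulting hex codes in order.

CSS purple is rgb(128, 0, 128).
29%: (128 + 36.83 = 164.83→165, 0 + 73.95 = 73.95→74, 128 + 36.83 = 164.83→165) → #a54aa5
47%: (128 + 59.69 = 187.69→188, 0 + 119.85 = 119.85→120, 128 + 59.69 = 187.69→188) → #bc78bc
78%: (128 + 99.06 = 227.06→227, 0 + 198.9 = 198.9→199, 128 + 99.06 = 227.06→227) → #e3c7e3

#a54aa5, #bc78bc, #e3c7e3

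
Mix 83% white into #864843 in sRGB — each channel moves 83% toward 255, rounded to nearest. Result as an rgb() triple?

#864843 is rgb(134, 72, 67).
Lerp each channel 83% toward 255:
  R: 134 + 100.43 = 234.43 → 234
  G: 72 + 151.89 = 223.89 → 224
  B: 67 + 0.83×(255−67) = 67 + 156.04 = 223.04 → 223

rgb(234, 224, 223)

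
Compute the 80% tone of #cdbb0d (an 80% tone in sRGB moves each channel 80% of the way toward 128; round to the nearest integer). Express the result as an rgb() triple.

#cdbb0d is rgb(205, 187, 13).
Per channel, c → c + 0.8(128 − c):
  R: 205 − 61.6 = 143.4 → 143
  G: 187 + 0.8×(128−187) = 187 − 47.2 = 139.8 → 140
  B: 13 + 0.8×(128−13) = 13 + 92 = 105 → 105

rgb(143, 140, 105)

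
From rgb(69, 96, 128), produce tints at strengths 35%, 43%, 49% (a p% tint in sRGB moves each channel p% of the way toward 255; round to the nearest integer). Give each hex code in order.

#8698AC, #95A4B7, #A0AEBE

35%: (69 + 65.1 = 134.1→134, 96 + 55.65 = 151.65→152, 128 + 44.45 = 172.45→172) → #8698AC
43%: (69 + 79.98 = 148.98→149, 96 + 68.37 = 164.37→164, 128 + 54.61 = 182.61→183) → #95A4B7
49%: (69 + 91.14 = 160.14→160, 96 + 77.91 = 173.91→174, 128 + 62.23 = 190.23→190) → #A0AEBE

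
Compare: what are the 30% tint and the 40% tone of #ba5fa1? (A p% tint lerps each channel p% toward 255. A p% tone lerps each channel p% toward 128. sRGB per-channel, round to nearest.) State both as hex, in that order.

#ba5fa1 is rgb(186, 95, 161).
30% tint:
  R: 186 + 20.7 = 206.7 → 207
  G: 95 + 48 = 143 → 143
  B: 161 + 0.3×(255−161) = 161 + 28.2 = 189.2 → 189
  → #cf8fbd
40% tone:
  R: 186 − 23.2 = 162.8 → 163
  G: 95 + 13.2 = 108.2 → 108
  B: 161 + 0.4×(128−161) = 161 − 13.2 = 147.8 → 148
  → #a36c94

#cf8fbd, #a36c94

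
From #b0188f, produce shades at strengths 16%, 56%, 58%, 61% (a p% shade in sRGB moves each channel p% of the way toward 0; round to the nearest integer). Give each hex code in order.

#941478, #4d0b3f, #4a0a3c, #450938

#b0188f is rgb(176, 24, 143).
16%: (176 − 28.16 = 147.84→148, 24 − 3.84 = 20.16→20, 143 − 22.88 = 120.12→120) → #941478
56%: (176 − 98.56 = 77.44→77, 24 − 13.44 = 10.56→11, 143 − 80.08 = 62.92→63) → #4d0b3f
58%: (176 − 102.08 = 73.92→74, 24 − 13.92 = 10.08→10, 143 − 82.94 = 60.06→60) → #4a0a3c
61%: (176 − 107.36 = 68.64→69, 24 − 14.64 = 9.36→9, 143 − 87.23 = 55.77→56) → #450938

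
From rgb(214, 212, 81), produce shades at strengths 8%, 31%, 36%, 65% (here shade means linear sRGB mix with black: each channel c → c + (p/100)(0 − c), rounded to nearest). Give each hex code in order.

8%: (214 − 17.12 = 196.88→197, 212 − 16.96 = 195.04→195, 81 − 6.48 = 74.52→75) → #C5C34B
31%: (214 − 66.34 = 147.66→148, 212 − 65.72 = 146.28→146, 81 − 25.11 = 55.89→56) → #949238
36%: (214 − 77.04 = 136.96→137, 212 − 76.32 = 135.68→136, 81 − 29.16 = 51.84→52) → #898834
65%: (214 − 139.1 = 74.9→75, 212 − 137.8 = 74.2→74, 81 − 52.65 = 28.35→28) → #4B4A1C

#C5C34B, #949238, #898834, #4B4A1C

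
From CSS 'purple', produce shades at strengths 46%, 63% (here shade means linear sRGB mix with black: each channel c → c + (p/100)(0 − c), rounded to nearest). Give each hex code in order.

CSS purple is rgb(128, 0, 128).
46%: (128 − 58.88 = 69.12→69, 0→0, 128 − 58.88 = 69.12→69) → #450045
63%: (128 − 80.64 = 47.36→47, 0→0, 128 − 80.64 = 47.36→47) → #2F002F

#450045, #2F002F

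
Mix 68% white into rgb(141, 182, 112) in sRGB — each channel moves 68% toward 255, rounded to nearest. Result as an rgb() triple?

Lerp each channel 68% toward 255:
  R: 141 + 77.52 = 218.52 → 219
  G: 182 + 49.64 = 231.64 → 232
  B: 112 + 0.68×(255−112) = 112 + 97.24 = 209.24 → 209

rgb(219, 232, 209)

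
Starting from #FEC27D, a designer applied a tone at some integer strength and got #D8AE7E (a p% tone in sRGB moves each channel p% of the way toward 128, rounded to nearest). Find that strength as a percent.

30%

#FEC27D is rgb(254, 194, 125); #D8AE7E is rgb(216, 174, 126).
On the R channel (widest range): 216 ≈ 254 + (p/100)(128 − 254), so p ≈ 100×(216 − 254)/(128 − 254) = -3800/-126 = 30.16.
p = 30 reproduces all three channels after rounding.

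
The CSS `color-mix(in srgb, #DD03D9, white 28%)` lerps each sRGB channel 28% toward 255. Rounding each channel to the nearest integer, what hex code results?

#E74AE4

#DD03D9 is rgb(221, 3, 217).
Per channel, c → c + 0.28(255 − c):
  R: 221 + 0.28×(255−221) = 221 + 9.52 = 230.52 → 231
  G: 3 + 0.28×(255−3) = 3 + 70.56 = 73.56 → 74
  B: 217 + 0.28×(255−217) = 217 + 10.64 = 227.64 → 228
rgb(231, 74, 228) = #E74AE4.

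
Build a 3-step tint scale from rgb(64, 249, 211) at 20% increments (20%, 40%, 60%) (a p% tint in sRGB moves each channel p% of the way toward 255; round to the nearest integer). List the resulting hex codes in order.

20%: (64 + 38.2 = 102.2→102, 249 + 1.2 = 250.2→250, 211 + 8.8 = 219.8→220) → #66fadc
40%: (64 + 76.4 = 140.4→140, 249 + 2.4 = 251.4→251, 211 + 17.6 = 228.6→229) → #8cfbe5
60%: (64 + 114.6 = 178.6→179, 249 + 3.6 = 252.6→253, 211 + 26.4 = 237.4→237) → #b3fded

#66fadc, #8cfbe5, #b3fded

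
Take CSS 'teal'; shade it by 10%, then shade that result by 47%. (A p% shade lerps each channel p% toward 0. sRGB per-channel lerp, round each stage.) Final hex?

#003d3d

CSS teal is rgb(0, 128, 128).
A 10% shade moves each channel 10% toward 0:
  R: 0 + 0 = 0 → 0
  G: 128 − 12.8 = 115.2 → 115
  B: 128 − 12.8 = 115.2 → 115
After the shade: rgb(0, 115, 115) = #007373.
Lerp each channel 47% toward 0:
  R: 0 + 0 = 0 → 0
  G: 115 + 0.47×(0−115) = 115 − 54.05 = 60.95 → 61
  B: 115 − 54.05 = 60.95 → 61
rgb(0, 61, 61) = #003d3d.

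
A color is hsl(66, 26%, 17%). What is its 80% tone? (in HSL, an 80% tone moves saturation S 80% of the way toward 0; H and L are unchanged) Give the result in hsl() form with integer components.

S moves 80% from 26 toward 0: 26 − 20.8 = 5.2 → 5.
H and L are unchanged.

hsl(66, 5%, 17%)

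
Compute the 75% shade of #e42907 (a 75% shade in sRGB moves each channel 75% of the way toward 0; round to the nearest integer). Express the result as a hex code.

#e42907 is rgb(228, 41, 7).
Per channel, c → c + 0.75(0 − c):
  R: 228 + 0.75×(0−228) = 228 − 171 = 57 → 57
  G: 41 + 0.75×(0−41) = 41 − 30.75 = 10.25 → 10
  B: 7 + 0.75×(0−7) = 7 − 5.25 = 1.75 → 2
rgb(57, 10, 2) = #390a02.

#390a02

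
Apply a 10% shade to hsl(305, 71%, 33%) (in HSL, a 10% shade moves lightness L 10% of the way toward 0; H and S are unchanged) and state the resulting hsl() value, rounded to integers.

hsl(305, 71%, 30%)

L moves 10% from 33 toward 0: 33 − 3.3 = 29.7 → 30.
H and S are unchanged.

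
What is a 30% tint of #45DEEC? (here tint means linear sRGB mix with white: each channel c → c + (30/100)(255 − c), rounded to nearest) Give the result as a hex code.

#45DEEC is rgb(69, 222, 236).
A 30% tint moves each channel 30% toward 255:
  R: 69 + 55.8 = 124.8 → 125
  G: 222 + 9.9 = 231.9 → 232
  B: 236 + 0.3×(255−236) = 236 + 5.7 = 241.7 → 242
rgb(125, 232, 242) = #7DE8F2.

#7DE8F2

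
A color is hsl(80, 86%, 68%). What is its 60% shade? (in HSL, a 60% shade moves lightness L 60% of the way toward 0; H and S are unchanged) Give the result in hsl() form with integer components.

L moves 60% from 68 toward 0: 68 − 40.8 = 27.2 → 27.
H and S are unchanged.

hsl(80, 86%, 27%)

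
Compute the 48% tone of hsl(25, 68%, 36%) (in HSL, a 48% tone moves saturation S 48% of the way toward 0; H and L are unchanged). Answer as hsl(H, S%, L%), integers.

S moves 48% from 68 toward 0: 68 − 32.64 = 35.36 → 35.
H and L are unchanged.

hsl(25, 35%, 36%)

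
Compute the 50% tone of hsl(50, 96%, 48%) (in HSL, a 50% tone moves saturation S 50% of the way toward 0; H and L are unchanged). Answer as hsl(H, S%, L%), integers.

hsl(50, 48%, 48%)

S moves 50% from 96 toward 0: 96 − 48 = 48 → 48.
H and L are unchanged.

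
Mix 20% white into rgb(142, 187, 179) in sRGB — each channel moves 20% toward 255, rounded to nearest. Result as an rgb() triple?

rgb(165, 201, 194)

A 20% tint moves each channel 20% toward 255:
  R: 142 + 22.6 = 164.6 → 165
  G: 187 + 0.2×(255−187) = 187 + 13.6 = 200.6 → 201
  B: 179 + 0.2×(255−179) = 179 + 15.2 = 194.2 → 194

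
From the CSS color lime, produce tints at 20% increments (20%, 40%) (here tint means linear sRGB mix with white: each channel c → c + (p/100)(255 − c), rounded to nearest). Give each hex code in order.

#33FF33, #66FF66

CSS lime is rgb(0, 255, 0).
20%: (0 + 51 = 51→51, 255→255, 0 + 51 = 51→51) → #33FF33
40%: (0 + 102 = 102→102, 255→255, 0 + 102 = 102→102) → #66FF66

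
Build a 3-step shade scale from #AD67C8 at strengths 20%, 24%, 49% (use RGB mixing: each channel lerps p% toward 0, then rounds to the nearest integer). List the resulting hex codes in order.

#8A52A0, #834E98, #583566

#AD67C8 is rgb(173, 103, 200).
20%: (173 − 34.6 = 138.4→138, 103 − 20.6 = 82.4→82, 200 − 40 = 160→160) → #8A52A0
24%: (173 − 41.52 = 131.48→131, 103 − 24.72 = 78.28→78, 200 − 48 = 152→152) → #834E98
49%: (173 − 84.77 = 88.23→88, 103 − 50.47 = 52.53→53, 200 − 98 = 102→102) → #583566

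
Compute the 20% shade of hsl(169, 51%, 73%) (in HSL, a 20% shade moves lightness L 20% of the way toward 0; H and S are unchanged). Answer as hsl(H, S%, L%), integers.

hsl(169, 51%, 58%)

L moves 20% from 73 toward 0: 73 − 14.6 = 58.4 → 58.
H and S are unchanged.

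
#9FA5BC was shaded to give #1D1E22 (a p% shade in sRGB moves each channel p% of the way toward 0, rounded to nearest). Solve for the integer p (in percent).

#9FA5BC is rgb(159, 165, 188); #1D1E22 is rgb(29, 30, 34).
On the B channel (widest range): 34 ≈ 188 + (p/100)(0 − 188), so p ≈ 100×(34 − 188)/(0 − 188) = -15400/-188 = 81.91.
p = 82 reproduces all three channels after rounding.

82%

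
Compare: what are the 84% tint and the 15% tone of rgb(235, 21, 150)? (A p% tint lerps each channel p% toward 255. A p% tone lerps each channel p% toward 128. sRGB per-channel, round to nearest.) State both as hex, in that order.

#FCDAEE, #DB2593

84% tint:
  R: 235 + 0.84×(255−235) = 235 + 16.8 = 251.8 → 252
  G: 21 + 0.84×(255−21) = 21 + 196.56 = 217.56 → 218
  B: 150 + 0.84×(255−150) = 150 + 88.2 = 238.2 → 238
  → #FCDAEE
15% tone:
  R: 235 − 16.05 = 218.95 → 219
  G: 21 + 16.05 = 37.05 → 37
  B: 150 − 3.3 = 146.7 → 147
  → #DB2593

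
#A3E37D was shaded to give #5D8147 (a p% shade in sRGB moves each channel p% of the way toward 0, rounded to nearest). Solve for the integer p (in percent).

#A3E37D is rgb(163, 227, 125); #5D8147 is rgb(93, 129, 71).
On the G channel (widest range): 129 ≈ 227 + (p/100)(0 − 227), so p ≈ 100×(129 − 227)/(0 − 227) = -9800/-227 = 43.17.
p = 43 reproduces all three channels after rounding.

43%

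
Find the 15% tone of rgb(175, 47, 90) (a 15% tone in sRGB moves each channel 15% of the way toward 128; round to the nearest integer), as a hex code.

Lerp each channel 15% toward 128:
  R: 175 − 7.05 = 167.95 → 168
  G: 47 + 12.15 = 59.15 → 59
  B: 90 + 0.15×(128−90) = 90 + 5.7 = 95.7 → 96
rgb(168, 59, 96) = #a83b60.

#a83b60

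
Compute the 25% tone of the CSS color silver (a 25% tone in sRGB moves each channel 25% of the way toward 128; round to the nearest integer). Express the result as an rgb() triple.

CSS silver is rgb(192, 192, 192).
Lerp each channel 25% toward 128:
  R: 192 + 0.25×(128−192) = 192 − 16 = 176 → 176
  G: 192 − 16 = 176 → 176
  B: 192 + 0.25×(128−192) = 192 − 16 = 176 → 176

rgb(176, 176, 176)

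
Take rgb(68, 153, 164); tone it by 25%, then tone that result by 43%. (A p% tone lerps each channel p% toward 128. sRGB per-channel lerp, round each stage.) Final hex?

Per channel, c → c + 0.25(128 − c):
  R: 68 + 0.25×(128−68) = 68 + 15 = 83 → 83
  G: 153 − 6.25 = 146.75 → 147
  B: 164 + 0.25×(128−164) = 164 − 9 = 155 → 155
After the tone: rgb(83, 147, 155) = #53939b.
Lerp each channel 43% toward 128:
  R: 83 + 0.43×(128−83) = 83 + 19.35 = 102.35 → 102
  G: 147 + 0.43×(128−147) = 147 − 8.17 = 138.83 → 139
  B: 155 + 0.43×(128−155) = 155 − 11.61 = 143.39 → 143
rgb(102, 139, 143) = #668b8f.

#668b8f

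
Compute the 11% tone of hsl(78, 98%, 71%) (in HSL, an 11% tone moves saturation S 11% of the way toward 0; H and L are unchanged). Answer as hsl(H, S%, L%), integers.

S moves 11% from 98 toward 0: 98 − 10.78 = 87.22 → 87.
H and L are unchanged.

hsl(78, 87%, 71%)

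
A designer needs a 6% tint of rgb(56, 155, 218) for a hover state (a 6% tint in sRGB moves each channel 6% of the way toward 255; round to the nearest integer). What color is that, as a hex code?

Per channel, c → c + 0.06(255 − c):
  R: 56 + 11.94 = 67.94 → 68
  G: 155 + 6 = 161 → 161
  B: 218 + 0.06×(255−218) = 218 + 2.22 = 220.22 → 220
rgb(68, 161, 220) = #44A1DC.

#44A1DC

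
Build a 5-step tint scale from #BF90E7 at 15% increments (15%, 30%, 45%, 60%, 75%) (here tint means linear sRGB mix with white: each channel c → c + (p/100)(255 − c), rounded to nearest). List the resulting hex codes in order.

#C9A1EB, #D2B1EE, #DCC2F2, #E5D3F5, #EFE3F9

#BF90E7 is rgb(191, 144, 231).
15%: (191 + 9.6 = 200.6→201, 144 + 16.65 = 160.65→161, 231 + 3.6 = 234.6→235) → #C9A1EB
30%: (191 + 19.2 = 210.2→210, 144 + 33.3 = 177.3→177, 231 + 7.2 = 238.2→238) → #D2B1EE
45%: (191 + 28.8 = 219.8→220, 144 + 49.95 = 193.95→194, 231 + 10.8 = 241.8→242) → #DCC2F2
60%: (191 + 38.4 = 229.4→229, 144 + 66.6 = 210.6→211, 231 + 14.4 = 245.4→245) → #E5D3F5
75%: (191 + 48 = 239→239, 144 + 83.25 = 227.25→227, 231 + 18 = 249→249) → #EFE3F9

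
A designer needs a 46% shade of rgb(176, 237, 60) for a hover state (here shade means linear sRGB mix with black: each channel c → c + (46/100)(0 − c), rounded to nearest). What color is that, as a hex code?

#5f8020

Per channel, c → c + 0.46(0 − c):
  R: 176 + 0.46×(0−176) = 176 − 80.96 = 95.04 → 95
  G: 237 + 0.46×(0−237) = 237 − 109.02 = 127.98 → 128
  B: 60 + 0.46×(0−60) = 60 − 27.6 = 32.4 → 32
rgb(95, 128, 32) = #5f8020.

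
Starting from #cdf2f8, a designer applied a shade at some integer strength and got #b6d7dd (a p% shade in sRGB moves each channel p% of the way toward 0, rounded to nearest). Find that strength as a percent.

11%

#cdf2f8 is rgb(205, 242, 248); #b6d7dd is rgb(182, 215, 221).
On the B channel (widest range): 221 ≈ 248 + (p/100)(0 − 248), so p ≈ 100×(221 − 248)/(0 − 248) = -2700/-248 = 10.89.
p = 11 reproduces all three channels after rounding.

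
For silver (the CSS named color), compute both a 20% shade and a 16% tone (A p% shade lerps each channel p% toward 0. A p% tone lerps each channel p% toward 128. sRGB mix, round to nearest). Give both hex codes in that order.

CSS silver is rgb(192, 192, 192).
20% shade:
  R: 192 + 0.2×(0−192) = 192 − 38.4 = 153.6 → 154
  G: 192 + 0.2×(0−192) = 192 − 38.4 = 153.6 → 154
  B: 192 − 38.4 = 153.6 → 154
  → #9A9A9A
16% tone:
  R: 192 − 10.24 = 181.76 → 182
  G: 192 + 0.16×(128−192) = 192 − 10.24 = 181.76 → 182
  B: 192 + 0.16×(128−192) = 192 − 10.24 = 181.76 → 182
  → #B6B6B6

#9A9A9A, #B6B6B6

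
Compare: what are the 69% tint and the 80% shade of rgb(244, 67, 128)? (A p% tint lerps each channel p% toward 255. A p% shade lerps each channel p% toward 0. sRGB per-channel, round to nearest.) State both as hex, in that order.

#FCC5D8, #310D1A

69% tint:
  R: 244 + 7.59 = 251.59 → 252
  G: 67 + 129.72 = 196.72 → 197
  B: 128 + 87.63 = 215.63 → 216
  → #FCC5D8
80% shade:
  R: 244 + 0.8×(0−244) = 244 − 195.2 = 48.8 → 49
  G: 67 − 53.6 = 13.4 → 13
  B: 128 + 0.8×(0−128) = 128 − 102.4 = 25.6 → 26
  → #310D1A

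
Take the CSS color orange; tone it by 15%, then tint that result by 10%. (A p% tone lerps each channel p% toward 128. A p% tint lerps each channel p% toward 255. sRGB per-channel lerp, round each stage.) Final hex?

CSS orange is rgb(255, 165, 0).
A 15% tone moves each channel 15% toward 128:
  R: 255 − 19.05 = 235.95 → 236
  G: 165 + 0.15×(128−165) = 165 − 5.55 = 159.45 → 159
  B: 0 + 0.15×(128−0) = 0 + 19.2 = 19.2 → 19
After the tone: rgb(236, 159, 19) = #ec9f13.
Lerp each channel 10% toward 255:
  R: 236 + 1.9 = 237.9 → 238
  G: 159 + 9.6 = 168.6 → 169
  B: 19 + 0.1×(255−19) = 19 + 23.6 = 42.6 → 43
rgb(238, 169, 43) = #eea92b.

#eea92b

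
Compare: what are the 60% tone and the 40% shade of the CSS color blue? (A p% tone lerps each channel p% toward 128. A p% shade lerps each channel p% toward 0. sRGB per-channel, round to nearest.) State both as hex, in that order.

#4D4DB3, #000099

CSS blue is rgb(0, 0, 255).
60% tone:
  R: 0 + 76.8 = 76.8 → 77
  G: 0 + 0.6×(128−0) = 0 + 76.8 = 76.8 → 77
  B: 255 + 0.6×(128−255) = 255 − 76.2 = 178.8 → 179
  → #4D4DB3
40% shade:
  R: 0 + 0 = 0 → 0
  G: 0 + 0 = 0 → 0
  B: 255 − 102 = 153 → 153
  → #000099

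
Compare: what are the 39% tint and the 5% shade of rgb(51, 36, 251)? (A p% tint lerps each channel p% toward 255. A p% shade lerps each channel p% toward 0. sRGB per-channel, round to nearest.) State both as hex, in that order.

#8379FD, #3022EE

39% tint:
  R: 51 + 0.39×(255−51) = 51 + 79.56 = 130.56 → 131
  G: 36 + 85.41 = 121.41 → 121
  B: 251 + 0.39×(255−251) = 251 + 1.56 = 252.56 → 253
  → #8379FD
5% shade:
  R: 51 + 0.05×(0−51) = 51 − 2.55 = 48.45 → 48
  G: 36 − 1.8 = 34.2 → 34
  B: 251 + 0.05×(0−251) = 251 − 12.55 = 238.45 → 238
  → #3022EE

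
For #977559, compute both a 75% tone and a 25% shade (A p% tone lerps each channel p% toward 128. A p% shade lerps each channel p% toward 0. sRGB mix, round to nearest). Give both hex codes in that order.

#867D76, #715843

#977559 is rgb(151, 117, 89).
75% tone:
  R: 151 + 0.75×(128−151) = 151 − 17.25 = 133.75 → 134
  G: 117 + 0.75×(128−117) = 117 + 8.25 = 125.25 → 125
  B: 89 + 29.25 = 118.25 → 118
  → #867D76
25% shade:
  R: 151 − 37.75 = 113.25 → 113
  G: 117 + 0.25×(0−117) = 117 − 29.25 = 87.75 → 88
  B: 89 − 22.25 = 66.75 → 67
  → #715843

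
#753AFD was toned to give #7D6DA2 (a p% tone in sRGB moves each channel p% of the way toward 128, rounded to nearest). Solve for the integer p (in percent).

73%

#753AFD is rgb(117, 58, 253); #7D6DA2 is rgb(125, 109, 162).
On the B channel (widest range): 162 ≈ 253 + (p/100)(128 − 253), so p ≈ 100×(162 − 253)/(128 − 253) = -9100/-125 = 72.80.
p = 73 reproduces all three channels after rounding.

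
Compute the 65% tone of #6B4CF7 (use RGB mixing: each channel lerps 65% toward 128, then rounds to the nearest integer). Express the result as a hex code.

#796EAA

#6B4CF7 is rgb(107, 76, 247).
A 65% tone moves each channel 65% toward 128:
  R: 107 + 0.65×(128−107) = 107 + 13.65 = 120.65 → 121
  G: 76 + 0.65×(128−76) = 76 + 33.8 = 109.8 → 110
  B: 247 − 77.35 = 169.65 → 170
rgb(121, 110, 170) = #796EAA.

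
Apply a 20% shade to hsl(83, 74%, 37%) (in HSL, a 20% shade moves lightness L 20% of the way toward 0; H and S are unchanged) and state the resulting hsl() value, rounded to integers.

hsl(83, 74%, 30%)

L moves 20% from 37 toward 0: 37 − 7.4 = 29.6 → 30.
H and S are unchanged.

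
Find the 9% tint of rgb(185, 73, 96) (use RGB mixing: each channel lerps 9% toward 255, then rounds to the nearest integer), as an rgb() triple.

rgb(191, 89, 110)

A 9% tint moves each channel 9% toward 255:
  R: 185 + 6.3 = 191.3 → 191
  G: 73 + 0.09×(255−73) = 73 + 16.38 = 89.38 → 89
  B: 96 + 14.31 = 110.31 → 110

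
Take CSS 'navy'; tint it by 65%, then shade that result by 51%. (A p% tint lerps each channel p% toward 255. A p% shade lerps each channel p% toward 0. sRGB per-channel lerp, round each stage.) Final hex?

#515167

CSS navy is rgb(0, 0, 128).
Lerp each channel 65% toward 255:
  R: 0 + 0.65×(255−0) = 0 + 165.75 = 165.75 → 166
  G: 0 + 0.65×(255−0) = 0 + 165.75 = 165.75 → 166
  B: 128 + 82.55 = 210.55 → 211
After the tint: rgb(166, 166, 211) = #A6A6D3.
Per channel, c → c + 0.51(0 − c):
  R: 166 + 0.51×(0−166) = 166 − 84.66 = 81.34 → 81
  G: 166 − 84.66 = 81.34 → 81
  B: 211 − 107.61 = 103.39 → 103
rgb(81, 81, 103) = #515167.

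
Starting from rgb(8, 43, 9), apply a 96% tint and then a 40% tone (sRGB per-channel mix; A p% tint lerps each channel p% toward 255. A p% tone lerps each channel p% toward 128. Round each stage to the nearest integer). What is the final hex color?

#c6c7c6

A 96% tint moves each channel 96% toward 255:
  R: 8 + 0.96×(255−8) = 8 + 237.12 = 245.12 → 245
  G: 43 + 0.96×(255−43) = 43 + 203.52 = 246.52 → 247
  B: 9 + 236.16 = 245.16 → 245
After the tint: rgb(245, 247, 245) = #f5f7f5.
Lerp each channel 40% toward 128:
  R: 245 − 46.8 = 198.2 → 198
  G: 247 + 0.4×(128−247) = 247 − 47.6 = 199.4 → 199
  B: 245 + 0.4×(128−245) = 245 − 46.8 = 198.2 → 198
rgb(198, 199, 198) = #c6c7c6.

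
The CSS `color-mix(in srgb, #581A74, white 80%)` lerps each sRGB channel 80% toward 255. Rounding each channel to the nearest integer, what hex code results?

#581A74 is rgb(88, 26, 116).
Per channel, c → c + 0.8(255 − c):
  R: 88 + 0.8×(255−88) = 88 + 133.6 = 221.6 → 222
  G: 26 + 0.8×(255−26) = 26 + 183.2 = 209.2 → 209
  B: 116 + 111.2 = 227.2 → 227
rgb(222, 209, 227) = #DED1E3.

#DED1E3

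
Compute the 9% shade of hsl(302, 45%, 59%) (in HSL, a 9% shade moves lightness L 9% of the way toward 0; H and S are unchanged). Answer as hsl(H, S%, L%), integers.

hsl(302, 45%, 54%)

L moves 9% from 59 toward 0: 59 − 5.31 = 53.69 → 54.
H and S are unchanged.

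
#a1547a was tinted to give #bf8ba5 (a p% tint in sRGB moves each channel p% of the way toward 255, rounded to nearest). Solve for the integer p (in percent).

#a1547a is rgb(161, 84, 122); #bf8ba5 is rgb(191, 139, 165).
On the G channel (widest range): 139 ≈ 84 + (p/100)(255 − 84), so p ≈ 100×(139 − 84)/(255 − 84) = 5500/171 = 32.16.
p = 32 reproduces all three channels after rounding.

32%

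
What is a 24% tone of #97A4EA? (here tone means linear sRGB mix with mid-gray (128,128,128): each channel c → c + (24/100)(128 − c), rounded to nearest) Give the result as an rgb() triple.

rgb(145, 155, 209)

#97A4EA is rgb(151, 164, 234).
A 24% tone moves each channel 24% toward 128:
  R: 151 + 0.24×(128−151) = 151 − 5.52 = 145.48 → 145
  G: 164 + 0.24×(128−164) = 164 − 8.64 = 155.36 → 155
  B: 234 + 0.24×(128−234) = 234 − 25.44 = 208.56 → 209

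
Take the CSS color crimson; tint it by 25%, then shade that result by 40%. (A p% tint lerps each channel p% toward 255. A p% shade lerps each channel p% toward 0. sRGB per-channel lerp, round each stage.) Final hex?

CSS crimson is rgb(220, 20, 60).
Per channel, c → c + 0.25(255 − c):
  R: 220 + 0.25×(255−220) = 220 + 8.75 = 228.75 → 229
  G: 20 + 58.75 = 78.75 → 79
  B: 60 + 0.25×(255−60) = 60 + 48.75 = 108.75 → 109
After the tint: rgb(229, 79, 109) = #E54F6D.
A 40% shade moves each channel 40% toward 0:
  R: 229 + 0.4×(0−229) = 229 − 91.6 = 137.4 → 137
  G: 79 + 0.4×(0−79) = 79 − 31.6 = 47.4 → 47
  B: 109 + 0.4×(0−109) = 109 − 43.6 = 65.4 → 65
rgb(137, 47, 65) = #892F41.

#892F41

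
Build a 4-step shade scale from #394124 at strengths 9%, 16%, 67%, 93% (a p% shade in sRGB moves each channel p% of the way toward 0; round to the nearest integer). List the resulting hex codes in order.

#343B21, #30371E, #13150C, #040503

#394124 is rgb(57, 65, 36).
9%: (57 − 5.13 = 51.87→52, 65 − 5.85 = 59.15→59, 36 − 3.24 = 32.76→33) → #343B21
16%: (57 − 9.12 = 47.88→48, 65 − 10.4 = 54.6→55, 36 − 5.76 = 30.24→30) → #30371E
67%: (57 − 38.19 = 18.81→19, 65 − 43.55 = 21.45→21, 36 − 24.12 = 11.88→12) → #13150C
93%: (57 − 53.01 = 3.99→4, 65 − 60.45 = 4.55→5, 36 − 33.48 = 2.52→3) → #040503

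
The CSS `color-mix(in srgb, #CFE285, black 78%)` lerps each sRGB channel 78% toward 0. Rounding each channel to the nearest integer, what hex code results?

#2E321D

#CFE285 is rgb(207, 226, 133).
Lerp each channel 78% toward 0:
  R: 207 − 161.46 = 45.54 → 46
  G: 226 + 0.78×(0−226) = 226 − 176.28 = 49.72 → 50
  B: 133 − 103.74 = 29.26 → 29
rgb(46, 50, 29) = #2E321D.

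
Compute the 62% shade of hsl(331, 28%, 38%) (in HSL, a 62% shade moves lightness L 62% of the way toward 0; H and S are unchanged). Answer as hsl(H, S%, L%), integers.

hsl(331, 28%, 14%)

L moves 62% from 38 toward 0: 38 − 23.56 = 14.44 → 14.
H and S are unchanged.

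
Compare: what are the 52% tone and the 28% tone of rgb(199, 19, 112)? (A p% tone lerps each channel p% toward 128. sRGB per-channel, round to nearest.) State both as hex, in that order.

52% tone:
  R: 199 + 0.52×(128−199) = 199 − 36.92 = 162.08 → 162
  G: 19 + 56.68 = 75.68 → 76
  B: 112 + 0.52×(128−112) = 112 + 8.32 = 120.32 → 120
  → #a24c78
28% tone:
  R: 199 − 19.88 = 179.12 → 179
  G: 19 + 0.28×(128−19) = 19 + 30.52 = 49.52 → 50
  B: 112 + 4.48 = 116.48 → 116
  → #b33274

#a24c78, #b33274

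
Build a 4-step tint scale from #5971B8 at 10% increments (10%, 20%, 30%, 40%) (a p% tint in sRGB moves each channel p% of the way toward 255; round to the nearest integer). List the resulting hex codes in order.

#6A7FBF, #7A8DC6, #8B9CCD, #9BAAD4

#5971B8 is rgb(89, 113, 184).
10%: (89 + 16.6 = 105.6→106, 113 + 14.2 = 127.2→127, 184 + 7.1 = 191.1→191) → #6A7FBF
20%: (89 + 33.2 = 122.2→122, 113 + 28.4 = 141.4→141, 184 + 14.2 = 198.2→198) → #7A8DC6
30%: (89 + 49.8 = 138.8→139, 113 + 42.6 = 155.6→156, 184 + 21.3 = 205.3→205) → #8B9CCD
40%: (89 + 66.4 = 155.4→155, 113 + 56.8 = 169.8→170, 184 + 28.4 = 212.4→212) → #9BAAD4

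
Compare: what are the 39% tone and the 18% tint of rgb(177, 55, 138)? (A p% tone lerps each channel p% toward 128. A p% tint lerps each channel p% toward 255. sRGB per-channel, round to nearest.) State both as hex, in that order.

39% tone:
  R: 177 − 19.11 = 157.89 → 158
  G: 55 + 0.39×(128−55) = 55 + 28.47 = 83.47 → 83
  B: 138 + 0.39×(128−138) = 138 − 3.9 = 134.1 → 134
  → #9E5386
18% tint:
  R: 177 + 14.04 = 191.04 → 191
  G: 55 + 36 = 91 → 91
  B: 138 + 0.18×(255−138) = 138 + 21.06 = 159.06 → 159
  → #BF5B9F

#9E5386, #BF5B9F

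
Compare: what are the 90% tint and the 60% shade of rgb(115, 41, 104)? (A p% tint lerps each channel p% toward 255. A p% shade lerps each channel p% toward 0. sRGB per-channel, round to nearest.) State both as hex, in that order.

90% tint:
  R: 115 + 0.9×(255−115) = 115 + 126 = 241 → 241
  G: 41 + 0.9×(255−41) = 41 + 192.6 = 233.6 → 234
  B: 104 + 0.9×(255−104) = 104 + 135.9 = 239.9 → 240
  → #f1eaf0
60% shade:
  R: 115 − 69 = 46 → 46
  G: 41 − 24.6 = 16.4 → 16
  B: 104 + 0.6×(0−104) = 104 − 62.4 = 41.6 → 42
  → #2e102a

#f1eaf0, #2e102a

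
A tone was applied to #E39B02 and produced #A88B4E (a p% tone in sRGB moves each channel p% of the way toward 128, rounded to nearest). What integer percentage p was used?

60%

#E39B02 is rgb(227, 155, 2); #A88B4E is rgb(168, 139, 78).
On the B channel (widest range): 78 ≈ 2 + (p/100)(128 − 2), so p ≈ 100×(78 − 2)/(128 − 2) = 7600/126 = 60.32.
p = 60 reproduces all three channels after rounding.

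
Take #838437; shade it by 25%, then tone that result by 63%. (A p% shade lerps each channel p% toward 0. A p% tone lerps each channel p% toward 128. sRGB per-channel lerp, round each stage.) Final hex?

#838437 is rgb(131, 132, 55).
Per channel, c → c + 0.25(0 − c):
  R: 131 − 32.75 = 98.25 → 98
  G: 132 − 33 = 99 → 99
  B: 55 − 13.75 = 41.25 → 41
After the shade: rgb(98, 99, 41) = #626329.
Per channel, c → c + 0.63(128 − c):
  R: 98 + 18.9 = 116.9 → 117
  G: 99 + 18.27 = 117.27 → 117
  B: 41 + 54.81 = 95.81 → 96
rgb(117, 117, 96) = #757560.

#757560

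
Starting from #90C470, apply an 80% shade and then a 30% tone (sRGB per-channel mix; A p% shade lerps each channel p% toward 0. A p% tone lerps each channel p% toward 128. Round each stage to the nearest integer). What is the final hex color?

#3B4236

#90C470 is rgb(144, 196, 112).
An 80% shade moves each channel 80% toward 0:
  R: 144 + 0.8×(0−144) = 144 − 115.2 = 28.8 → 29
  G: 196 − 156.8 = 39.2 → 39
  B: 112 + 0.8×(0−112) = 112 − 89.6 = 22.4 → 22
After the shade: rgb(29, 39, 22) = #1D2716.
A 30% tone moves each channel 30% toward 128:
  R: 29 + 0.3×(128−29) = 29 + 29.7 = 58.7 → 59
  G: 39 + 0.3×(128−39) = 39 + 26.7 = 65.7 → 66
  B: 22 + 31.8 = 53.8 → 54
rgb(59, 66, 54) = #3B4236.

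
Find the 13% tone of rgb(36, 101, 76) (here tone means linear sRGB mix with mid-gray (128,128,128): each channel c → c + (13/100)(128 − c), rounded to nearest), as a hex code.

#306953

Per channel, c → c + 0.13(128 − c):
  R: 36 + 11.96 = 47.96 → 48
  G: 101 + 3.51 = 104.51 → 105
  B: 76 + 6.76 = 82.76 → 83
rgb(48, 105, 83) = #306953.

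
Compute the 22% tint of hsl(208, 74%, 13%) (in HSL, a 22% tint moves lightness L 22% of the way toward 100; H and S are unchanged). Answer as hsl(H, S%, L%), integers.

hsl(208, 74%, 32%)

L moves 22% from 13 toward 100: 13 + 19.14 = 32.14 → 32.
H and S are unchanged.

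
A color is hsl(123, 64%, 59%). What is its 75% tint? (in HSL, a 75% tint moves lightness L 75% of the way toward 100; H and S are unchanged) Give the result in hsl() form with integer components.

L moves 75% from 59 toward 100: 59 + 30.75 = 89.75 → 90.
H and S are unchanged.

hsl(123, 64%, 90%)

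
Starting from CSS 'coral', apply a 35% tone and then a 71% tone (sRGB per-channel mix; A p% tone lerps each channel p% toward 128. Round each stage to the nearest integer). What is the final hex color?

#988077

CSS coral is rgb(255, 127, 80).
A 35% tone moves each channel 35% toward 128:
  R: 255 + 0.35×(128−255) = 255 − 44.45 = 210.55 → 211
  G: 127 + 0.35 = 127.35 → 127
  B: 80 + 0.35×(128−80) = 80 + 16.8 = 96.8 → 97
After the tone: rgb(211, 127, 97) = #d37f61.
Lerp each channel 71% toward 128:
  R: 211 + 0.71×(128−211) = 211 − 58.93 = 152.07 → 152
  G: 127 + 0.71×(128−127) = 127 + 0.71 = 127.71 → 128
  B: 97 + 22.01 = 119.01 → 119
rgb(152, 128, 119) = #988077.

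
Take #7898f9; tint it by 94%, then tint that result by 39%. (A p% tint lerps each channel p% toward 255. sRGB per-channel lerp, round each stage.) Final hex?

#7898f9 is rgb(120, 152, 249).
Per channel, c → c + 0.94(255 − c):
  R: 120 + 126.9 = 246.9 → 247
  G: 152 + 0.94×(255−152) = 152 + 96.82 = 248.82 → 249
  B: 249 + 0.94×(255−249) = 249 + 5.64 = 254.64 → 255
After the tint: rgb(247, 249, 255) = #f7f9ff.
Lerp each channel 39% toward 255:
  R: 247 + 3.12 = 250.12 → 250
  G: 249 + 2.34 = 251.34 → 251
  B: 255 + 0 = 255 → 255
rgb(250, 251, 255) = #fafbff.

#fafbff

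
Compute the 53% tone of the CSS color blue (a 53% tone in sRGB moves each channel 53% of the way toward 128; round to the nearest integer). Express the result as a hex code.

#4444BC

CSS blue is rgb(0, 0, 255).
Per channel, c → c + 0.53(128 − c):
  R: 0 + 67.84 = 67.84 → 68
  G: 0 + 0.53×(128−0) = 0 + 67.84 = 67.84 → 68
  B: 255 + 0.53×(128−255) = 255 − 67.31 = 187.69 → 188
rgb(68, 68, 188) = #4444BC.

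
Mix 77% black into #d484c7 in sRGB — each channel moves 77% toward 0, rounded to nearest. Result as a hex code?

#311e2e

#d484c7 is rgb(212, 132, 199).
Per channel, c → c + 0.77(0 − c):
  R: 212 − 163.24 = 48.76 → 49
  G: 132 − 101.64 = 30.36 → 30
  B: 199 + 0.77×(0−199) = 199 − 153.23 = 45.77 → 46
rgb(49, 30, 46) = #311e2e.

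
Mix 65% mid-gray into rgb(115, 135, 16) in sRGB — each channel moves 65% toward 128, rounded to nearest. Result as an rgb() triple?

Per channel, c → c + 0.65(128 − c):
  R: 115 + 8.45 = 123.45 → 123
  G: 135 − 4.55 = 130.45 → 130
  B: 16 + 72.8 = 88.8 → 89

rgb(123, 130, 89)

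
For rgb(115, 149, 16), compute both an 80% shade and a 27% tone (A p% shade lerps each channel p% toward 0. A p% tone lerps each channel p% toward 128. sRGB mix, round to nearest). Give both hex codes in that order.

80% shade:
  R: 115 + 0.8×(0−115) = 115 − 92 = 23 → 23
  G: 149 + 0.8×(0−149) = 149 − 119.2 = 29.8 → 30
  B: 16 − 12.8 = 3.2 → 3
  → #171e03
27% tone:
  R: 115 + 3.51 = 118.51 → 119
  G: 149 + 0.27×(128−149) = 149 − 5.67 = 143.33 → 143
  B: 16 + 30.24 = 46.24 → 46
  → #778f2e

#171e03, #778f2e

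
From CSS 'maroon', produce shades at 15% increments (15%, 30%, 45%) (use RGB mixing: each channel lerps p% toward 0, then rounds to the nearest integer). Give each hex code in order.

CSS maroon is rgb(128, 0, 0).
15%: (128 − 19.2 = 108.8→109, 0→0, 0→0) → #6d0000
30%: (128 − 38.4 = 89.6→90, 0→0, 0→0) → #5a0000
45%: (128 − 57.6 = 70.4→70, 0→0, 0→0) → #460000

#6d0000, #5a0000, #460000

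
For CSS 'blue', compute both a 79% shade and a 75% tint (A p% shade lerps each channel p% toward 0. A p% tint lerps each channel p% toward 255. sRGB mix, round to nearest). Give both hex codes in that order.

CSS blue is rgb(0, 0, 255).
79% shade:
  R: 0 + 0.79×(0−0) = 0 + 0 = 0 → 0
  G: 0 + 0.79×(0−0) = 0 + 0 = 0 → 0
  B: 255 − 201.45 = 53.55 → 54
  → #000036
75% tint:
  R: 0 + 0.75×(255−0) = 0 + 191.25 = 191.25 → 191
  G: 0 + 191.25 = 191.25 → 191
  B: 255 + 0 = 255 → 255
  → #bfbfff

#000036, #bfbfff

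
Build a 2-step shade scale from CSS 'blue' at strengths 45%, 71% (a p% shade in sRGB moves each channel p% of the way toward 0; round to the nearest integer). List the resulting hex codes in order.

CSS blue is rgb(0, 0, 255).
45%: (0→0, 0→0, 255 − 114.75 = 140.25→140) → #00008c
71%: (0→0, 0→0, 255 − 181.05 = 73.95→74) → #00004a

#00008c, #00004a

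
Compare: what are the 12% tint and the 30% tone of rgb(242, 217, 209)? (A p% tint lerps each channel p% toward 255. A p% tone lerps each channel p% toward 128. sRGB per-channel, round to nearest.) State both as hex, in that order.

#F4DED7, #D0BEB9

12% tint:
  R: 242 + 1.56 = 243.56 → 244
  G: 217 + 4.56 = 221.56 → 222
  B: 209 + 5.52 = 214.52 → 215
  → #F4DED7
30% tone:
  R: 242 + 0.3×(128−242) = 242 − 34.2 = 207.8 → 208
  G: 217 + 0.3×(128−217) = 217 − 26.7 = 190.3 → 190
  B: 209 + 0.3×(128−209) = 209 − 24.3 = 184.7 → 185
  → #D0BEB9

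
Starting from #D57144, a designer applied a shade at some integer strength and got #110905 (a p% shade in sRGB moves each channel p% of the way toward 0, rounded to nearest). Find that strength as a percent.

92%

#D57144 is rgb(213, 113, 68); #110905 is rgb(17, 9, 5).
On the R channel (widest range): 17 ≈ 213 + (p/100)(0 − 213), so p ≈ 100×(17 − 213)/(0 − 213) = -19600/-213 = 92.02.
p = 92 reproduces all three channels after rounding.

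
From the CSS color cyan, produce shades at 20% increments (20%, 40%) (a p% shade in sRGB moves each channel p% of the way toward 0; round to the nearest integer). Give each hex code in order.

#00CCCC, #009999

CSS cyan is rgb(0, 255, 255).
20%: (0→0, 255 − 51 = 204→204, 255 − 51 = 204→204) → #00CCCC
40%: (0→0, 255 − 102 = 153→153, 255 − 102 = 153→153) → #009999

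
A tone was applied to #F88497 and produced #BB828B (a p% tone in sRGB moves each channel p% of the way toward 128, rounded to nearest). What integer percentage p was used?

51%

#F88497 is rgb(248, 132, 151); #BB828B is rgb(187, 130, 139).
On the R channel (widest range): 187 ≈ 248 + (p/100)(128 − 248), so p ≈ 100×(187 − 248)/(128 − 248) = -6100/-120 = 50.83.
p = 51 reproduces all three channels after rounding.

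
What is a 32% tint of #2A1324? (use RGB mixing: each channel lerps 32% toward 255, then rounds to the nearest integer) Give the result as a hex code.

#2A1324 is rgb(42, 19, 36).
A 32% tint moves each channel 32% toward 255:
  R: 42 + 0.32×(255−42) = 42 + 68.16 = 110.16 → 110
  G: 19 + 0.32×(255−19) = 19 + 75.52 = 94.52 → 95
  B: 36 + 0.32×(255−36) = 36 + 70.08 = 106.08 → 106
rgb(110, 95, 106) = #6E5F6A.

#6E5F6A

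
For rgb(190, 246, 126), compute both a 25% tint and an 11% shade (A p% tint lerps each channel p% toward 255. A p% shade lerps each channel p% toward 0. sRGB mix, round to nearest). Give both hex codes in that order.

25% tint:
  R: 190 + 0.25×(255−190) = 190 + 16.25 = 206.25 → 206
  G: 246 + 0.25×(255−246) = 246 + 2.25 = 248.25 → 248
  B: 126 + 0.25×(255−126) = 126 + 32.25 = 158.25 → 158
  → #CEF89E
11% shade:
  R: 190 + 0.11×(0−190) = 190 − 20.9 = 169.1 → 169
  G: 246 + 0.11×(0−246) = 246 − 27.06 = 218.94 → 219
  B: 126 − 13.86 = 112.14 → 112
  → #A9DB70

#CEF89E, #A9DB70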